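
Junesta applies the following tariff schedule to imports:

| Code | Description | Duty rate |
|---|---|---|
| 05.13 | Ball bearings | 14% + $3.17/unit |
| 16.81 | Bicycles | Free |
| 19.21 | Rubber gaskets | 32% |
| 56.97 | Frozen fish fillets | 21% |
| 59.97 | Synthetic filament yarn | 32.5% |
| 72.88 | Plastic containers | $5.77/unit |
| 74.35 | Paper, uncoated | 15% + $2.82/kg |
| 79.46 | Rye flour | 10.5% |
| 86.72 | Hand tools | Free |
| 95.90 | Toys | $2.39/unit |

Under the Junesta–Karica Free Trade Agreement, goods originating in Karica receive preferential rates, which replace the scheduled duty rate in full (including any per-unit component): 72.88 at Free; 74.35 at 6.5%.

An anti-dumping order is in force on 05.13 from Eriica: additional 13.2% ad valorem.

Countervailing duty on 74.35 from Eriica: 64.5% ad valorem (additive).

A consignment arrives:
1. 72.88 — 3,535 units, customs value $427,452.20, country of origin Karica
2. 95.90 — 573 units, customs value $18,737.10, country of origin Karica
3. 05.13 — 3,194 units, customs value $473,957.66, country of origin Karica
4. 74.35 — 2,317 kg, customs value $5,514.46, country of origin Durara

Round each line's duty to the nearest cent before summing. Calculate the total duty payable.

Line 1 (72.88, Karica, 3,535 units, $427,452.20):
Base rate for 72.88 is $5.77/unit.
Origin Karica qualifies under the Junesta–Karica agreement and 72.88 is covered: preferential rate Free applies instead.
Duty = $427,452.20 × 0% = $0.00.
Line 2 (95.90, Karica, 573 units, $18,737.10):
Base rate for 95.90 is $2.39/unit.
Origin Karica is the FTA partner but 95.90 is not on the preference list; base rate stands.
Duty = 573 × $2.39 = $1,369.47.
Line 3 (05.13, Karica, 3,194 units, $473,957.66):
Base rate for 05.13 is 14% + $3.17/unit.
Origin Karica is the FTA partner but 05.13 is not on the preference list; base rate stands.
The additional-duty order on 05.13 targets Eriica, not Karica; it does not apply.
Duty = $473,957.66 × 14% + 3,194 × $3.17 = $76,479.05.
Line 4 (74.35, Durara, 2,317 kg, $5,514.46):
Base rate for 74.35 is 15% + $2.82/kg.
74.35 has an FTA preferential rate, but origin Durara is not Karica; base rate stands.
The additional-duty order on 74.35 targets Eriica, not Durara; it does not apply.
Duty = $5,514.46 × 15% + 2,317 × $2.82 = $7,361.11.
Total = $0.00 + $1,369.47 + $76,479.05 + $7,361.11 = $85,209.63.

$85,209.63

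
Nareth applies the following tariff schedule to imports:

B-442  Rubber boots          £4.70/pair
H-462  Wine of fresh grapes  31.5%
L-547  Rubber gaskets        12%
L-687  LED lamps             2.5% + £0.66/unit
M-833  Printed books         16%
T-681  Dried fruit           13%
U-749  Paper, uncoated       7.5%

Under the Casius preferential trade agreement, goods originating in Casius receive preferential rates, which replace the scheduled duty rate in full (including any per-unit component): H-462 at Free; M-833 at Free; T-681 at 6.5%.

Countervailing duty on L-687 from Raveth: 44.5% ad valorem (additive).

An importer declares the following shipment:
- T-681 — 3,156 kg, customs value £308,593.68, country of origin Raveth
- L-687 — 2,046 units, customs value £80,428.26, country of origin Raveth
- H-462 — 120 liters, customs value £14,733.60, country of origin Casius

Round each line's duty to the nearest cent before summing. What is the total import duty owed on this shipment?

Line 1 (T-681, Raveth, 3,156 kg, £308,593.68):
Base rate for T-681 is 13%.
T-681 has an FTA preferential rate, but origin Raveth is not Casius; base rate stands.
Duty = £308,593.68 × 13% = £40,117.18.
Line 2 (L-687, Raveth, 2,046 units, £80,428.26):
Base rate for L-687 is 2.5% + £0.66/unit.
Additional duty on L-687 from Raveth: +44.5%. Applied ad valorem rate: 2.5% + 44.5% = 47%.
Duty = £80,428.26 × 47% + 2,046 × £0.66 = £39,151.64.
Line 3 (H-462, Casius, 120 liters, £14,733.60):
Base rate for H-462 is 31.5%.
Origin Casius qualifies under the Nareth–Casius agreement and H-462 is covered: preferential rate Free applies instead.
Duty = £14,733.60 × 0% = £0.00.
Total = £40,117.18 + £39,151.64 + £0.00 = £79,268.82.

£79,268.82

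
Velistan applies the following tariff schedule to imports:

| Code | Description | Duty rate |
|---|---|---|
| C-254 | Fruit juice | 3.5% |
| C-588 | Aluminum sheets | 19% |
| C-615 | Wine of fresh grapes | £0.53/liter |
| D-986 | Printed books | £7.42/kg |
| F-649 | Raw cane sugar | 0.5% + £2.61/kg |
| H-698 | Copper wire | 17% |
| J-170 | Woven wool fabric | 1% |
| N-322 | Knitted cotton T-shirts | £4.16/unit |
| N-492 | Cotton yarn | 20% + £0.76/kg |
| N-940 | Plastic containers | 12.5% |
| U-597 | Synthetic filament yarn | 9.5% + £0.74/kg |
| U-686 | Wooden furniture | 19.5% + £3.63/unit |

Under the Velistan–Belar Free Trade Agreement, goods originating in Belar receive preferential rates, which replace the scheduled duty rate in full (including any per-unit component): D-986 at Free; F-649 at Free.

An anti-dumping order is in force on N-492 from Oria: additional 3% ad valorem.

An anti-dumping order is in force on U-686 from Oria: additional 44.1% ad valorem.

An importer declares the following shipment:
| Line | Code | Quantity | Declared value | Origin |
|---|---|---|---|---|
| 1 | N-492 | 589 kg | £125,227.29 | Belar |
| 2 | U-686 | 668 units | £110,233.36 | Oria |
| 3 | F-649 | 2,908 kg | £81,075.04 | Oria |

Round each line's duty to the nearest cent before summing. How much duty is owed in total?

£106,021.62

Line 1 (N-492, Belar, 589 kg, £125,227.29):
Base rate for N-492 is 20% + £0.76/kg.
Origin Belar is the FTA partner but N-492 is not on the preference list; base rate stands.
The additional-duty order on N-492 targets Oria, not Belar; it does not apply.
Duty = £125,227.29 × 20% + 589 × £0.76 = £25,493.10.
Line 2 (U-686, Oria, 668 units, £110,233.36):
Base rate for U-686 is 19.5% + £3.63/unit.
Additional duty on U-686 from Oria: +44.1%. Applied ad valorem rate: 19.5% + 44.1% = 63.6%.
Duty = £110,233.36 × 63.6% + 668 × £3.63 = £72,533.26.
Line 3 (F-649, Oria, 2,908 kg, £81,075.04):
Base rate for F-649 is 0.5% + £2.61/kg.
F-649 has an FTA preferential rate, but origin Oria is not Belar; base rate stands.
Duty = £81,075.04 × 0.5% + 2,908 × £2.61 = £7,995.26.
Total = £25,493.10 + £72,533.26 + £7,995.26 = £106,021.62.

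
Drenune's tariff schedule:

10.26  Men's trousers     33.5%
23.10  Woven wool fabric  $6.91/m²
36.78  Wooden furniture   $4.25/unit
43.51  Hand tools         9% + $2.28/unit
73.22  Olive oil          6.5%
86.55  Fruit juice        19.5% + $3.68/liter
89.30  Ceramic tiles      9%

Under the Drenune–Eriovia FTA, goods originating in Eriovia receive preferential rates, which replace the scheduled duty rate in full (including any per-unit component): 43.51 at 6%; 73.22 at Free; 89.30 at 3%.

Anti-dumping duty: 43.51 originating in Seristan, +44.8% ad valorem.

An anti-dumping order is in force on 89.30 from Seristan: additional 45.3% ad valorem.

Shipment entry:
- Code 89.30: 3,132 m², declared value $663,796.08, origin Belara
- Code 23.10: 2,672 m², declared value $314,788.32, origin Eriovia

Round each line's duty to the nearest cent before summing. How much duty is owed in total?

$78,205.17

Line 1 (89.30, Belara, 3,132 m², $663,796.08):
Base rate for 89.30 is 9%.
89.30 has an FTA preferential rate, but origin Belara is not Eriovia; base rate stands.
The additional-duty order on 89.30 targets Seristan, not Belara; it does not apply.
Duty = $663,796.08 × 9% = $59,741.65.
Line 2 (23.10, Eriovia, 2,672 m², $314,788.32):
Base rate for 23.10 is $6.91/m².
Origin Eriovia is the FTA partner but 23.10 is not on the preference list; base rate stands.
Duty = 2,672 × $6.91 = $18,463.52.
Total = $59,741.65 + $18,463.52 = $78,205.17.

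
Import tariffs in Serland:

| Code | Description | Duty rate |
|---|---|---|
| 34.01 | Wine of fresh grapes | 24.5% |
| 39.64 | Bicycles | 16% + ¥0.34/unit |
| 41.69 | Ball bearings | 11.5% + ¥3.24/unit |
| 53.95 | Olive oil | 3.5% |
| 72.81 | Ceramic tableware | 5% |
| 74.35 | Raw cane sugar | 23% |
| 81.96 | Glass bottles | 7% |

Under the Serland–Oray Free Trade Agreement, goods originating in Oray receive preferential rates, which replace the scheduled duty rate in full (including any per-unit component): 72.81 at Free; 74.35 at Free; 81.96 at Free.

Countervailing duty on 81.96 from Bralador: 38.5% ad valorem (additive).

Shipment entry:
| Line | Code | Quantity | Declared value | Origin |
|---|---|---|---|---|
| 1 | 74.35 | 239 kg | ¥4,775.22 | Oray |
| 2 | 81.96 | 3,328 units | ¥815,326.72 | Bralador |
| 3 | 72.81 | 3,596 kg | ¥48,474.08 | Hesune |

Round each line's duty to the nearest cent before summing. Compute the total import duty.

¥373,397.36

Line 1 (74.35, Oray, 239 kg, ¥4,775.22):
Base rate for 74.35 is 23%.
Origin Oray qualifies under the Serland–Oray agreement and 74.35 is covered: preferential rate Free applies instead.
Duty = ¥4,775.22 × 0% = ¥0.00.
Line 2 (81.96, Bralador, 3,328 units, ¥815,326.72):
Base rate for 81.96 is 7%.
81.96 has an FTA preferential rate, but origin Bralador is not Oray; base rate stands.
Additional duty on 81.96 from Bralador: +38.5%. Applied ad valorem rate: 7% + 38.5% = 45.5%.
Duty = ¥815,326.72 × 45.5% = ¥370,973.66.
Line 3 (72.81, Hesune, 3,596 kg, ¥48,474.08):
Base rate for 72.81 is 5%.
72.81 has an FTA preferential rate, but origin Hesune is not Oray; base rate stands.
Duty = ¥48,474.08 × 5% = ¥2,423.70.
Total = ¥0.00 + ¥370,973.66 + ¥2,423.70 = ¥373,397.36.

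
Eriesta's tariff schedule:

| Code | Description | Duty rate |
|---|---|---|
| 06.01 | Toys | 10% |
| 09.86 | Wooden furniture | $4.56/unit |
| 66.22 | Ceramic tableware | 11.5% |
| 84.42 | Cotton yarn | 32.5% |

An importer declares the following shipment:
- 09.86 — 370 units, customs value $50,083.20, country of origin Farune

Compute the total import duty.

$1,687.20

Line 1 (09.86, Farune, 370 units, $50,083.20):
Base rate for 09.86 is $4.56/unit.
Duty = 370 × $4.56 = $1,687.20.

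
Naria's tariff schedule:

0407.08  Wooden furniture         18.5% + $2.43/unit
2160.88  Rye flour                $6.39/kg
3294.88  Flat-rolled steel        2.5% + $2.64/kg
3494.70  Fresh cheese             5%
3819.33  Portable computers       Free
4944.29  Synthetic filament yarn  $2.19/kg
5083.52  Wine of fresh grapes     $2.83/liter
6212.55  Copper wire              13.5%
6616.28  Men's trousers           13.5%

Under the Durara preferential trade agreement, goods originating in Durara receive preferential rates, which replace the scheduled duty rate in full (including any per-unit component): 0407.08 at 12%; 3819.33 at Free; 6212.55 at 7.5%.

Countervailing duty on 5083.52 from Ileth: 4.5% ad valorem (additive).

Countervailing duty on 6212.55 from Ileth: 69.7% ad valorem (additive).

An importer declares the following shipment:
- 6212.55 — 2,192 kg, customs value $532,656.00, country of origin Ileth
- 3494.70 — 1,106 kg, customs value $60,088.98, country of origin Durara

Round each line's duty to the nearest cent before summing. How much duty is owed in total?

Line 1 (6212.55, Ileth, 2,192 kg, $532,656.00):
Base rate for 6212.55 is 13.5%.
6212.55 has an FTA preferential rate, but origin Ileth is not Durara; base rate stands.
Additional duty on 6212.55 from Ileth: +69.7%. Applied ad valorem rate: 13.5% + 69.7% = 83.2%.
Duty = $532,656.00 × 83.2% = $443,169.79.
Line 2 (3494.70, Durara, 1,106 kg, $60,088.98):
Base rate for 3494.70 is 5%.
Origin Durara is the FTA partner but 3494.70 is not on the preference list; base rate stands.
Duty = $60,088.98 × 5% = $3,004.45.
Total = $443,169.79 + $3,004.45 = $446,174.24.

$446,174.24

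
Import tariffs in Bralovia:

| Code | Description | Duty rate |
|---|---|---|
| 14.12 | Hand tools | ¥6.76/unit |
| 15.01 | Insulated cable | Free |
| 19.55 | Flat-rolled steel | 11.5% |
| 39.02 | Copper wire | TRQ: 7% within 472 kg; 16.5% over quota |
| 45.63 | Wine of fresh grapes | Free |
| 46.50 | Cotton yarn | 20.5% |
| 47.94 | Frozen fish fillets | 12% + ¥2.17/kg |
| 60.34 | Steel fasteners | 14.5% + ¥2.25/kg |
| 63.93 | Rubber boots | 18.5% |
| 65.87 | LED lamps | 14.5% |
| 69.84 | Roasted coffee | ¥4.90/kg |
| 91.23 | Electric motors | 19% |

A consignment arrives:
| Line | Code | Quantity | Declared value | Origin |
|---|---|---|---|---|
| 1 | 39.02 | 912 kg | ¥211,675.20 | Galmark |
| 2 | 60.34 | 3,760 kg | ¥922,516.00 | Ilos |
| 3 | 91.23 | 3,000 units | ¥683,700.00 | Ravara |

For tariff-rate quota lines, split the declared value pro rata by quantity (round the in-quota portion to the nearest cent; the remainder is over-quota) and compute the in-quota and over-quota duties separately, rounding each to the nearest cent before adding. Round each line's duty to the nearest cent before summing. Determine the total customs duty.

¥296,646.86

Line 1 (39.02, Galmark, 912 kg, ¥211,675.20):
Code 39.02 is under a tariff-rate quota (threshold 472 kg). In-quota: 472 kg at 7%; over-quota: 440 kg at 16.5%.
Pro-rata value split: in-quota = ¥211,675.20 × 472/912 = ¥109,551.20; over-quota = ¥211,675.20 − ¥109,551.20 = ¥102,124.00.
In-quota duty = ¥109,551.20 × 7% = ¥7,668.58. Over-quota duty = ¥102,124.00 × 16.5% = ¥16,850.46.
Line duty = ¥7,668.58 + ¥16,850.46 = ¥24,519.04.
Line 2 (60.34, Ilos, 3,760 kg, ¥922,516.00):
Base rate for 60.34 is 14.5% + ¥2.25/kg.
Duty = ¥922,516.00 × 14.5% + 3,760 × ¥2.25 = ¥142,224.82.
Line 3 (91.23, Ravara, 3,000 units, ¥683,700.00):
Base rate for 91.23 is 19%.
Duty = ¥683,700.00 × 19% = ¥129,903.00.
Total = ¥24,519.04 + ¥142,224.82 + ¥129,903.00 = ¥296,646.86.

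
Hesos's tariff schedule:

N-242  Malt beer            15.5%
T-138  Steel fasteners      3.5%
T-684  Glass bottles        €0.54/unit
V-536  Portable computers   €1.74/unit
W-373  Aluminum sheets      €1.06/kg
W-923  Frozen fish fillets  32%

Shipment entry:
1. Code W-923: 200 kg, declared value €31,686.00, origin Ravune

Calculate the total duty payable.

Line 1 (W-923, Ravune, 200 kg, €31,686.00):
Base rate for W-923 is 32%.
Duty = €31,686.00 × 32% = €10,139.52.

€10,139.52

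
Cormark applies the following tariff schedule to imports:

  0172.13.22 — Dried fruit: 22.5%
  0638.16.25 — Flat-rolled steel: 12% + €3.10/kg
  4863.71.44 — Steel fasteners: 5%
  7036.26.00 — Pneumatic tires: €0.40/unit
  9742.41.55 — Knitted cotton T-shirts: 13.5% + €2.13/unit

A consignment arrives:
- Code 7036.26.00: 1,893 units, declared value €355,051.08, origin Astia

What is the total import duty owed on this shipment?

Line 1 (7036.26.00, Astia, 1,893 units, €355,051.08):
Base rate for 7036.26.00 is €0.40/unit.
Duty = 1,893 × €0.40 = €757.20.

€757.20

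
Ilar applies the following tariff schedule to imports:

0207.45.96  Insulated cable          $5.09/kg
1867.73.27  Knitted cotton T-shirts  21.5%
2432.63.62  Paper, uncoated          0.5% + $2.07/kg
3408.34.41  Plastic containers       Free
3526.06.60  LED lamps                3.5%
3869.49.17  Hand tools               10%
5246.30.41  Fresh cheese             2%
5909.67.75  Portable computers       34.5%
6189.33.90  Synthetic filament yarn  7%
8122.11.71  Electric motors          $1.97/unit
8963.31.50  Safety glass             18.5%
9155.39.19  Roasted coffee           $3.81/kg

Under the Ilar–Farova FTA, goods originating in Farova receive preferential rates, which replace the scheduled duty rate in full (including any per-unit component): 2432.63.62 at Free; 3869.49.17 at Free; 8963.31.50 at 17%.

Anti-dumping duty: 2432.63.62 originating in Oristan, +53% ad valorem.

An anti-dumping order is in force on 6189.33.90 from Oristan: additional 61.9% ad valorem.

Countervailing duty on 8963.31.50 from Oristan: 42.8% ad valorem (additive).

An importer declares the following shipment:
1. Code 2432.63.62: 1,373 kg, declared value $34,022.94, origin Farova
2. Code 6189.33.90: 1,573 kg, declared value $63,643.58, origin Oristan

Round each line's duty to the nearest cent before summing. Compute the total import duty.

$43,850.43

Line 1 (2432.63.62, Farova, 1,373 kg, $34,022.94):
Base rate for 2432.63.62 is 0.5% + $2.07/kg.
Origin Farova qualifies under the Ilar–Farova agreement and 2432.63.62 is covered: preferential rate Free applies instead.
The additional-duty order on 2432.63.62 targets Oristan, not Farova; it does not apply.
Duty = $34,022.94 × 0% = $0.00.
Line 2 (6189.33.90, Oristan, 1,573 kg, $63,643.58):
Base rate for 6189.33.90 is 7%.
Additional duty on 6189.33.90 from Oristan: +61.9%. Applied ad valorem rate: 7% + 61.9% = 68.9%.
Duty = $63,643.58 × 68.9% = $43,850.43.
Total = $0.00 + $43,850.43 = $43,850.43.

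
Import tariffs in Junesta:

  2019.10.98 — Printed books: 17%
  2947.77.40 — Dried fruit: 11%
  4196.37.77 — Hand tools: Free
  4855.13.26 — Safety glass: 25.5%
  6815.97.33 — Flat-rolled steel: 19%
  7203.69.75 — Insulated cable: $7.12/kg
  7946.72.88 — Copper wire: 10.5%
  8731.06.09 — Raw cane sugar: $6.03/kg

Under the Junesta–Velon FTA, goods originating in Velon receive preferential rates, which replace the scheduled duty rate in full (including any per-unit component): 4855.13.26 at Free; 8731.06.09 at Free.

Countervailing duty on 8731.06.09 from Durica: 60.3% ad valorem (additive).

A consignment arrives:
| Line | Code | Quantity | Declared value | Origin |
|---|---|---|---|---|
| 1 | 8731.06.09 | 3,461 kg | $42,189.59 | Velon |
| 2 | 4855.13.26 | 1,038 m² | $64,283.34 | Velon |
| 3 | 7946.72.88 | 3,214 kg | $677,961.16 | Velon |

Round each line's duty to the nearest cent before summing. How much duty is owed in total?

$71,185.92

Line 1 (8731.06.09, Velon, 3,461 kg, $42,189.59):
Base rate for 8731.06.09 is $6.03/kg.
Origin Velon qualifies under the Junesta–Velon agreement and 8731.06.09 is covered: preferential rate Free applies instead.
The additional-duty order on 8731.06.09 targets Durica, not Velon; it does not apply.
Duty = $42,189.59 × 0% = $0.00.
Line 2 (4855.13.26, Velon, 1,038 m², $64,283.34):
Base rate for 4855.13.26 is 25.5%.
Origin Velon qualifies under the Junesta–Velon agreement and 4855.13.26 is covered: preferential rate Free applies instead.
Duty = $64,283.34 × 0% = $0.00.
Line 3 (7946.72.88, Velon, 3,214 kg, $677,961.16):
Base rate for 7946.72.88 is 10.5%.
Origin Velon is the FTA partner but 7946.72.88 is not on the preference list; base rate stands.
Duty = $677,961.16 × 10.5% = $71,185.92.
Total = $0.00 + $0.00 + $71,185.92 = $71,185.92.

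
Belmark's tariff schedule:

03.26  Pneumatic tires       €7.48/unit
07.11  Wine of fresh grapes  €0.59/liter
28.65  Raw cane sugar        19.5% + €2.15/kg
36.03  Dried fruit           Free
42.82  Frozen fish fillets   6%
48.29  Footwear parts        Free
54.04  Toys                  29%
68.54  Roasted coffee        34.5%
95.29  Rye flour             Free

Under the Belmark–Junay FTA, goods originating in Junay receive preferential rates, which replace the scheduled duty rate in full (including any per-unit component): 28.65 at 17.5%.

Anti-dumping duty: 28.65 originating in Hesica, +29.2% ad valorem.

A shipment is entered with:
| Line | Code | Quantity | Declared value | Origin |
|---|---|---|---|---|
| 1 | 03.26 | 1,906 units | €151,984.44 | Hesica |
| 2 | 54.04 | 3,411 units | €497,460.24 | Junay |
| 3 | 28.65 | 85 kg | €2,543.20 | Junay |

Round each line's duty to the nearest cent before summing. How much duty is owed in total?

Line 1 (03.26, Hesica, 1,906 units, €151,984.44):
Base rate for 03.26 is €7.48/unit.
Duty = 1,906 × €7.48 = €14,256.88.
Line 2 (54.04, Junay, 3,411 units, €497,460.24):
Base rate for 54.04 is 29%.
Origin Junay is the FTA partner but 54.04 is not on the preference list; base rate stands.
Duty = €497,460.24 × 29% = €144,263.47.
Line 3 (28.65, Junay, 85 kg, €2,543.20):
Base rate for 28.65 is 19.5% + €2.15/kg.
Origin Junay qualifies under the Belmark–Junay agreement and 28.65 is covered: preferential rate 17.5% applies instead.
The additional-duty order on 28.65 targets Hesica, not Junay; it does not apply.
Duty = €2,543.20 × 17.5% = €445.06.
Total = €14,256.88 + €144,263.47 + €445.06 = €158,965.41.

€158,965.41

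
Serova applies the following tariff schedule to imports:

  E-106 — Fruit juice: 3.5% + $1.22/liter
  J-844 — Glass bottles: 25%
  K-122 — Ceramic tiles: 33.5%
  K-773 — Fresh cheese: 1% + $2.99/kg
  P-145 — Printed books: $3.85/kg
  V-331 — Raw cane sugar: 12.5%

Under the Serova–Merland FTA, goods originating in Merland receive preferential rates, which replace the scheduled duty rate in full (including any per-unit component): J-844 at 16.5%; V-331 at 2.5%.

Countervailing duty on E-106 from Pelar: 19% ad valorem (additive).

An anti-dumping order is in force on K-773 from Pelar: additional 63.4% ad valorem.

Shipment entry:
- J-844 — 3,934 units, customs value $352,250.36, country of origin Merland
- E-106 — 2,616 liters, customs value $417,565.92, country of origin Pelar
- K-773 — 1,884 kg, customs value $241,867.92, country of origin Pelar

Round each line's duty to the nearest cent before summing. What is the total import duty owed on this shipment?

Line 1 (J-844, Merland, 3,934 units, $352,250.36):
Base rate for J-844 is 25%.
Origin Merland qualifies under the Serova–Merland agreement and J-844 is covered: preferential rate 16.5% applies instead.
Duty = $352,250.36 × 16.5% = $58,121.31.
Line 2 (E-106, Pelar, 2,616 liters, $417,565.92):
Base rate for E-106 is 3.5% + $1.22/liter.
Additional duty on E-106 from Pelar: +19%. Applied ad valorem rate: 3.5% + 19% = 22.5%.
Duty = $417,565.92 × 22.5% + 2,616 × $1.22 = $97,143.85.
Line 3 (K-773, Pelar, 1,884 kg, $241,867.92):
Base rate for K-773 is 1% + $2.99/kg.
Additional duty on K-773 from Pelar: +63.4%. Applied ad valorem rate: 1% + 63.4% = 64.4%.
Duty = $241,867.92 × 64.4% + 1,884 × $2.99 = $161,396.10.
Total = $58,121.31 + $97,143.85 + $161,396.10 = $316,661.26.

$316,661.26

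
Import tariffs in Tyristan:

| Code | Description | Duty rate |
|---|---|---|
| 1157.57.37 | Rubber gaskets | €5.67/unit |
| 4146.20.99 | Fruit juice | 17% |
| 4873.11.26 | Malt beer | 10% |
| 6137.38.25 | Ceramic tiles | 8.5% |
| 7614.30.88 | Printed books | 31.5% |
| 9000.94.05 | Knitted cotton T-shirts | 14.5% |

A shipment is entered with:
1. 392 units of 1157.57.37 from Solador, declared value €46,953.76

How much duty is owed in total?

€2,222.64

Line 1 (1157.57.37, Solador, 392 units, €46,953.76):
Base rate for 1157.57.37 is €5.67/unit.
Duty = 392 × €5.67 = €2,222.64.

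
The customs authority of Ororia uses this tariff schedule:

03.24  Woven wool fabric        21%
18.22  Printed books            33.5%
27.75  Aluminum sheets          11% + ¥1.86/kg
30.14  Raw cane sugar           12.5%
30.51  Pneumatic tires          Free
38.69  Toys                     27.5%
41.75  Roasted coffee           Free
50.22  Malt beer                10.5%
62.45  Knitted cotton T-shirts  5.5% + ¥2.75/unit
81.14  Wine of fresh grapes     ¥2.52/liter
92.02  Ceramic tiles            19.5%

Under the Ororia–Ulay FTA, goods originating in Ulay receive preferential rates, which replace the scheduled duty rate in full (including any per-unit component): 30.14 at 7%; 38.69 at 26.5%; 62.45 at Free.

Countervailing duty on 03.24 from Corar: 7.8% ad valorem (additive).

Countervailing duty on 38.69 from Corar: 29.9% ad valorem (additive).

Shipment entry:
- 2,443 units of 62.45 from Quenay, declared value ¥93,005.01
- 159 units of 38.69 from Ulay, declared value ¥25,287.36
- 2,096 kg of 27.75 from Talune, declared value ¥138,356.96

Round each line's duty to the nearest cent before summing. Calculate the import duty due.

Line 1 (62.45, Quenay, 2,443 units, ¥93,005.01):
Base rate for 62.45 is 5.5% + ¥2.75/unit.
62.45 has an FTA preferential rate, but origin Quenay is not Ulay; base rate stands.
Duty = ¥93,005.01 × 5.5% + 2,443 × ¥2.75 = ¥11,833.53.
Line 2 (38.69, Ulay, 159 units, ¥25,287.36):
Base rate for 38.69 is 27.5%.
Origin Ulay qualifies under the Ororia–Ulay agreement and 38.69 is covered: preferential rate 26.5% applies instead.
The additional-duty order on 38.69 targets Corar, not Ulay; it does not apply.
Duty = ¥25,287.36 × 26.5% = ¥6,701.15.
Line 3 (27.75, Talune, 2,096 kg, ¥138,356.96):
Base rate for 27.75 is 11% + ¥1.86/kg.
Duty = ¥138,356.96 × 11% + 2,096 × ¥1.86 = ¥19,117.83.
Total = ¥11,833.53 + ¥6,701.15 + ¥19,117.83 = ¥37,652.51.

¥37,652.51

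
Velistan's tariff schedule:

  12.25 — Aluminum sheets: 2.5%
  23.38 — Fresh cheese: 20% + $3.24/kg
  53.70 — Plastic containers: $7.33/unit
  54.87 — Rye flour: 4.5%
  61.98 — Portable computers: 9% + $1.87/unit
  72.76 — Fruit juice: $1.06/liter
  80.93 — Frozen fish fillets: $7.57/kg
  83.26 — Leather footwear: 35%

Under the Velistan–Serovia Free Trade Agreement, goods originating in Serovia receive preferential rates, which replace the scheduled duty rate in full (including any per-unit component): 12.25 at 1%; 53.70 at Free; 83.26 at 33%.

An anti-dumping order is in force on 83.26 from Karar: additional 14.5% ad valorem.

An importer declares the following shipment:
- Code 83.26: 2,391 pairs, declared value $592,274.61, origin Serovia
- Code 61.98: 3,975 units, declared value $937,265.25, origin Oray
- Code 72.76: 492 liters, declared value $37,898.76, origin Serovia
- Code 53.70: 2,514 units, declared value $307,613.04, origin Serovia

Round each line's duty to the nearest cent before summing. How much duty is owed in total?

$287,759.26

Line 1 (83.26, Serovia, 2,391 pairs, $592,274.61):
Base rate for 83.26 is 35%.
Origin Serovia qualifies under the Velistan–Serovia agreement and 83.26 is covered: preferential rate 33% applies instead.
The additional-duty order on 83.26 targets Karar, not Serovia; it does not apply.
Duty = $592,274.61 × 33% = $195,450.62.
Line 2 (61.98, Oray, 3,975 units, $937,265.25):
Base rate for 61.98 is 9% + $1.87/unit.
Duty = $937,265.25 × 9% + 3,975 × $1.87 = $91,787.12.
Line 3 (72.76, Serovia, 492 liters, $37,898.76):
Base rate for 72.76 is $1.06/liter.
Origin Serovia is the FTA partner but 72.76 is not on the preference list; base rate stands.
Duty = 492 × $1.06 = $521.52.
Line 4 (53.70, Serovia, 2,514 units, $307,613.04):
Base rate for 53.70 is $7.33/unit.
Origin Serovia qualifies under the Velistan–Serovia agreement and 53.70 is covered: preferential rate Free applies instead.
Duty = $307,613.04 × 0% = $0.00.
Total = $195,450.62 + $91,787.12 + $521.52 + $0.00 = $287,759.26.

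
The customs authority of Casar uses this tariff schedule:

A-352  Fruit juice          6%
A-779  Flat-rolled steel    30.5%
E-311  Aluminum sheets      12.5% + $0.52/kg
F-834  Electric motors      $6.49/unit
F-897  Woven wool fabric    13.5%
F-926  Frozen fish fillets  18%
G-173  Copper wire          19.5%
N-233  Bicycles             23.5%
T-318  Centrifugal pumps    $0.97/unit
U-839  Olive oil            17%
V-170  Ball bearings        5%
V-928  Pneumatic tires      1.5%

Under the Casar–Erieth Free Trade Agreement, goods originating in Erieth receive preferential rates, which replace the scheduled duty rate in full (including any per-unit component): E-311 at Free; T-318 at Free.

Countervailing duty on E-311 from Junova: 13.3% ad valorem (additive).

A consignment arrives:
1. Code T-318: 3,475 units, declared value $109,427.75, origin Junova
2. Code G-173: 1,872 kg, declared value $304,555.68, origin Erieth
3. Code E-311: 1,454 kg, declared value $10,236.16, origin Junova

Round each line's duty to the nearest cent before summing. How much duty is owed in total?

Line 1 (T-318, Junova, 3,475 units, $109,427.75):
Base rate for T-318 is $0.97/unit.
T-318 has an FTA preferential rate, but origin Junova is not Erieth; base rate stands.
Duty = 3,475 × $0.97 = $3,370.75.
Line 2 (G-173, Erieth, 1,872 kg, $304,555.68):
Base rate for G-173 is 19.5%.
Origin Erieth is the FTA partner but G-173 is not on the preference list; base rate stands.
Duty = $304,555.68 × 19.5% = $59,388.36.
Line 3 (E-311, Junova, 1,454 kg, $10,236.16):
Base rate for E-311 is 12.5% + $0.52/kg.
E-311 has an FTA preferential rate, but origin Junova is not Erieth; base rate stands.
Additional duty on E-311 from Junova: +13.3%. Applied ad valorem rate: 12.5% + 13.3% = 25.8%.
Duty = $10,236.16 × 25.8% + 1,454 × $0.52 = $3,397.01.
Total = $3,370.75 + $59,388.36 + $3,397.01 = $66,156.12.

$66,156.12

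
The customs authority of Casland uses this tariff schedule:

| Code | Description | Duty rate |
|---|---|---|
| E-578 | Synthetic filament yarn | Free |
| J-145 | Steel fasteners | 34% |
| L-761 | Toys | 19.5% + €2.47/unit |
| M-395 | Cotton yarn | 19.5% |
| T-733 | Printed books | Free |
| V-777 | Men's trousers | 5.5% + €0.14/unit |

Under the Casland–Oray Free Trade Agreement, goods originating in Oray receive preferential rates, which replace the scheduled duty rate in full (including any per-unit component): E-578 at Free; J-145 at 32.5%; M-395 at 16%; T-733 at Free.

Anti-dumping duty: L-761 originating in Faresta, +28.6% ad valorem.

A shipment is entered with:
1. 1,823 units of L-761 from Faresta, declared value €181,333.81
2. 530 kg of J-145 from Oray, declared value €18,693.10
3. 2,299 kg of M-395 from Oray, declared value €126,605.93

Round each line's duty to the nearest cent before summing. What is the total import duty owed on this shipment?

Line 1 (L-761, Faresta, 1,823 units, €181,333.81):
Base rate for L-761 is 19.5% + €2.47/unit.
Additional duty on L-761 from Faresta: +28.6%. Applied ad valorem rate: 19.5% + 28.6% = 48.1%.
Duty = €181,333.81 × 48.1% + 1,823 × €2.47 = €91,724.37.
Line 2 (J-145, Oray, 530 kg, €18,693.10):
Base rate for J-145 is 34%.
Origin Oray qualifies under the Casland–Oray agreement and J-145 is covered: preferential rate 32.5% applies instead.
Duty = €18,693.10 × 32.5% = €6,075.26.
Line 3 (M-395, Oray, 2,299 kg, €126,605.93):
Base rate for M-395 is 19.5%.
Origin Oray qualifies under the Casland–Oray agreement and M-395 is covered: preferential rate 16% applies instead.
Duty = €126,605.93 × 16% = €20,256.95.
Total = €91,724.37 + €6,075.26 + €20,256.95 = €118,056.58.

€118,056.58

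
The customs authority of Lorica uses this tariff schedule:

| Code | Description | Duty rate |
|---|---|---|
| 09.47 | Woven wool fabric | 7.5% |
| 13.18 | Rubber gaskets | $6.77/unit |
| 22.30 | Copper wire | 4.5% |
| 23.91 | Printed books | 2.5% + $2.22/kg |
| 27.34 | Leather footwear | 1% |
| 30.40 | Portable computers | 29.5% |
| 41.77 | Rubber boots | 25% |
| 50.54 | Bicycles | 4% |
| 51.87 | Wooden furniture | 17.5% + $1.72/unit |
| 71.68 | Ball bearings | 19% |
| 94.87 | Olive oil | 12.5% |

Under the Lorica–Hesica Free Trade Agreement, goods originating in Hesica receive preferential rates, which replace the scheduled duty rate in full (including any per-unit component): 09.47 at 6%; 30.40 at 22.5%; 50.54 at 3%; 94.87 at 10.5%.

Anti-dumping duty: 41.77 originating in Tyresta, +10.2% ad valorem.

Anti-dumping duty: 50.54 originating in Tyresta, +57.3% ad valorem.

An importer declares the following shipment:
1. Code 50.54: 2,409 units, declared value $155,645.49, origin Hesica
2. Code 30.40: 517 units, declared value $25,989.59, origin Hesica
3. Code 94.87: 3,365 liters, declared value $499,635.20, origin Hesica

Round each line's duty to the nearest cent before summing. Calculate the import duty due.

$62,978.72

Line 1 (50.54, Hesica, 2,409 units, $155,645.49):
Base rate for 50.54 is 4%.
Origin Hesica qualifies under the Lorica–Hesica agreement and 50.54 is covered: preferential rate 3% applies instead.
The additional-duty order on 50.54 targets Tyresta, not Hesica; it does not apply.
Duty = $155,645.49 × 3% = $4,669.36.
Line 2 (30.40, Hesica, 517 units, $25,989.59):
Base rate for 30.40 is 29.5%.
Origin Hesica qualifies under the Lorica–Hesica agreement and 30.40 is covered: preferential rate 22.5% applies instead.
Duty = $25,989.59 × 22.5% = $5,847.66.
Line 3 (94.87, Hesica, 3,365 liters, $499,635.20):
Base rate for 94.87 is 12.5%.
Origin Hesica qualifies under the Lorica–Hesica agreement and 94.87 is covered: preferential rate 10.5% applies instead.
Duty = $499,635.20 × 10.5% = $52,461.70.
Total = $4,669.36 + $5,847.66 + $52,461.70 = $62,978.72.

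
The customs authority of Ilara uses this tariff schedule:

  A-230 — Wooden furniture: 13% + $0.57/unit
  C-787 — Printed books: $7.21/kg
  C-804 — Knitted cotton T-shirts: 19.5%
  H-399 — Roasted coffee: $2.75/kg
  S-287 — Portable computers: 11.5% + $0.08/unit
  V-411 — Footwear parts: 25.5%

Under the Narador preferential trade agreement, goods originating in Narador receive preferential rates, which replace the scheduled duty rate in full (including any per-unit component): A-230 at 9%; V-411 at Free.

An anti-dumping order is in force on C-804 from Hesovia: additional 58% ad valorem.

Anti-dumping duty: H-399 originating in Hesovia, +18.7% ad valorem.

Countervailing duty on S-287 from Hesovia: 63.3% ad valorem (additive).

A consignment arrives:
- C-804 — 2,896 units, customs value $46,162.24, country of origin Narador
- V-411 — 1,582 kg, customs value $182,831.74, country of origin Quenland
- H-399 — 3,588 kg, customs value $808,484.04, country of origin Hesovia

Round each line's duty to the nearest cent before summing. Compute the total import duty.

Line 1 (C-804, Narador, 2,896 units, $46,162.24):
Base rate for C-804 is 19.5%.
Origin Narador is the FTA partner but C-804 is not on the preference list; base rate stands.
The additional-duty order on C-804 targets Hesovia, not Narador; it does not apply.
Duty = $46,162.24 × 19.5% = $9,001.64.
Line 2 (V-411, Quenland, 1,582 kg, $182,831.74):
Base rate for V-411 is 25.5%.
V-411 has an FTA preferential rate, but origin Quenland is not Narador; base rate stands.
Duty = $182,831.74 × 25.5% = $46,622.09.
Line 3 (H-399, Hesovia, 3,588 kg, $808,484.04):
Base rate for H-399 is $2.75/kg.
Additional duty on H-399 from Hesovia: +18.7% ad valorem. Applied ad valorem rate = 18.7%.
Duty = $808,484.04 × 18.7% + 3,588 × $2.75 = $161,053.52.
Total = $9,001.64 + $46,622.09 + $161,053.52 = $216,677.25.

$216,677.25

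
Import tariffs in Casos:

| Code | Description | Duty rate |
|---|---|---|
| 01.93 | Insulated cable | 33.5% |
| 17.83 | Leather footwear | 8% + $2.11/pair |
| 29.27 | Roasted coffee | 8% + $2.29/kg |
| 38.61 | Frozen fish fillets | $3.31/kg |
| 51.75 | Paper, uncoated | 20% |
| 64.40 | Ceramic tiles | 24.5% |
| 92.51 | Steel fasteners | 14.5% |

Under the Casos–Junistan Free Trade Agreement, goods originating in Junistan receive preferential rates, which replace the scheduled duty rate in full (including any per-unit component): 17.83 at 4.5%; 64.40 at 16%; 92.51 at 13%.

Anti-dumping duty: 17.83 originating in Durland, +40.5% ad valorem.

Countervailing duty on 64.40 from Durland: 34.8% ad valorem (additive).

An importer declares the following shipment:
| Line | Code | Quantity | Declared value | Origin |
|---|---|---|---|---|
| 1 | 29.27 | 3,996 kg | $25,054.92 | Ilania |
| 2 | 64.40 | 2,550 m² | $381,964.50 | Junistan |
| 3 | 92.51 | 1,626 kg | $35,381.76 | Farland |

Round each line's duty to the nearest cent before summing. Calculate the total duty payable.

Line 1 (29.27, Ilania, 3,996 kg, $25,054.92):
Base rate for 29.27 is 8% + $2.29/kg.
Duty = $25,054.92 × 8% + 3,996 × $2.29 = $11,155.23.
Line 2 (64.40, Junistan, 2,550 m², $381,964.50):
Base rate for 64.40 is 24.5%.
Origin Junistan qualifies under the Casos–Junistan agreement and 64.40 is covered: preferential rate 16% applies instead.
The additional-duty order on 64.40 targets Durland, not Junistan; it does not apply.
Duty = $381,964.50 × 16% = $61,114.32.
Line 3 (92.51, Farland, 1,626 kg, $35,381.76):
Base rate for 92.51 is 14.5%.
92.51 has an FTA preferential rate, but origin Farland is not Junistan; base rate stands.
Duty = $35,381.76 × 14.5% = $5,130.36.
Total = $11,155.23 + $61,114.32 + $5,130.36 = $77,399.91.

$77,399.91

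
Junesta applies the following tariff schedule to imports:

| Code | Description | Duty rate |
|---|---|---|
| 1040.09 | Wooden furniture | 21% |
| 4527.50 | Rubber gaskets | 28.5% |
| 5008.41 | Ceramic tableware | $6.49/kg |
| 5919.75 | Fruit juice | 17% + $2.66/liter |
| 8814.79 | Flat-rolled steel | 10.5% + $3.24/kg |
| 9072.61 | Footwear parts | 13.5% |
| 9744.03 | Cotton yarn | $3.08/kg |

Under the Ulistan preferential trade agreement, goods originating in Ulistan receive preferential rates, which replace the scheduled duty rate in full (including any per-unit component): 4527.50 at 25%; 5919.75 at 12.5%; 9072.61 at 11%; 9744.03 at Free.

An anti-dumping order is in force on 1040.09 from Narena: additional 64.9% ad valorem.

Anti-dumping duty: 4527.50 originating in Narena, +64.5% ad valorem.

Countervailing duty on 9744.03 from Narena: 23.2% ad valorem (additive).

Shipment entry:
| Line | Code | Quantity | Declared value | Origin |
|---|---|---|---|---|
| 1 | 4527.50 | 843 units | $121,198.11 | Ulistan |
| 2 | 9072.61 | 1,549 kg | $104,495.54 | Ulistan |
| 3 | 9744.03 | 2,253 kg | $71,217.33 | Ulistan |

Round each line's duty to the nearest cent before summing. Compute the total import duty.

Line 1 (4527.50, Ulistan, 843 units, $121,198.11):
Base rate for 4527.50 is 28.5%.
Origin Ulistan qualifies under the Junesta–Ulistan agreement and 4527.50 is covered: preferential rate 25% applies instead.
The additional-duty order on 4527.50 targets Narena, not Ulistan; it does not apply.
Duty = $121,198.11 × 25% = $30,299.53.
Line 2 (9072.61, Ulistan, 1,549 kg, $104,495.54):
Base rate for 9072.61 is 13.5%.
Origin Ulistan qualifies under the Junesta–Ulistan agreement and 9072.61 is covered: preferential rate 11% applies instead.
Duty = $104,495.54 × 11% = $11,494.51.
Line 3 (9744.03, Ulistan, 2,253 kg, $71,217.33):
Base rate for 9744.03 is $3.08/kg.
Origin Ulistan qualifies under the Junesta–Ulistan agreement and 9744.03 is covered: preferential rate Free applies instead.
The additional-duty order on 9744.03 targets Narena, not Ulistan; it does not apply.
Duty = $71,217.33 × 0% = $0.00.
Total = $30,299.53 + $11,494.51 + $0.00 = $41,794.04.

$41,794.04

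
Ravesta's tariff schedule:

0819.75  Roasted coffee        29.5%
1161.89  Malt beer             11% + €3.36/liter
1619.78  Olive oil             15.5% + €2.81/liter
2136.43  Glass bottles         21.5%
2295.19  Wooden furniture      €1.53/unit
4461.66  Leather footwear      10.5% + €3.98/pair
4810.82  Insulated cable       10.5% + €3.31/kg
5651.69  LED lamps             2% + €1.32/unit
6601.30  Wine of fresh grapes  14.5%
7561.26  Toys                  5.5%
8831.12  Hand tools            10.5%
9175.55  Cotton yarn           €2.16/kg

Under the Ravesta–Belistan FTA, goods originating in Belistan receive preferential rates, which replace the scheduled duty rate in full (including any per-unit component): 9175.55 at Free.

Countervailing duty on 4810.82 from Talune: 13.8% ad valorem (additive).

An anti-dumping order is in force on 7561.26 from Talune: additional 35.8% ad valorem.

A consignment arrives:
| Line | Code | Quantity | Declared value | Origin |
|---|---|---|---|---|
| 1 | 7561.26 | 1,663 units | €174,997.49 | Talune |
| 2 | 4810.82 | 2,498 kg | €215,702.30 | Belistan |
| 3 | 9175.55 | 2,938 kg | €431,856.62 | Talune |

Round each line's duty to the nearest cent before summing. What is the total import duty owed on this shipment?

€109,537.16

Line 1 (7561.26, Talune, 1,663 units, €174,997.49):
Base rate for 7561.26 is 5.5%.
Additional duty on 7561.26 from Talune: +35.8%. Applied ad valorem rate: 5.5% + 35.8% = 41.3%.
Duty = €174,997.49 × 41.3% = €72,273.96.
Line 2 (4810.82, Belistan, 2,498 kg, €215,702.30):
Base rate for 4810.82 is 10.5% + €3.31/kg.
Origin Belistan is the FTA partner but 4810.82 is not on the preference list; base rate stands.
The additional-duty order on 4810.82 targets Talune, not Belistan; it does not apply.
Duty = €215,702.30 × 10.5% + 2,498 × €3.31 = €30,917.12.
Line 3 (9175.55, Talune, 2,938 kg, €431,856.62):
Base rate for 9175.55 is €2.16/kg.
9175.55 has an FTA preferential rate, but origin Talune is not Belistan; base rate stands.
Duty = 2,938 × €2.16 = €6,346.08.
Total = €72,273.96 + €30,917.12 + €6,346.08 = €109,537.16.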